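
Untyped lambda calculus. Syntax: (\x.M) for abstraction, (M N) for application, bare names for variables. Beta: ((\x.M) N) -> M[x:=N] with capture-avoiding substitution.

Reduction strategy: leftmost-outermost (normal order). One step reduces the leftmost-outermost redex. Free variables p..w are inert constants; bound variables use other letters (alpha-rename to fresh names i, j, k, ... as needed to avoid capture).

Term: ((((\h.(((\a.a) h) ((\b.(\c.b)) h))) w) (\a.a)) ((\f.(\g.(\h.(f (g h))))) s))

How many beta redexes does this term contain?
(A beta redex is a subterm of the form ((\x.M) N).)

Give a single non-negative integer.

Answer: 4

Derivation:
Term: ((((\h.(((\a.a) h) ((\b.(\c.b)) h))) w) (\a.a)) ((\f.(\g.(\h.(f (g h))))) s))
  Redex: ((\h.(((\a.a) h) ((\b.(\c.b)) h))) w)
  Redex: ((\a.a) h)
  Redex: ((\b.(\c.b)) h)
  Redex: ((\f.(\g.(\h.(f (g h))))) s)
Total redexes: 4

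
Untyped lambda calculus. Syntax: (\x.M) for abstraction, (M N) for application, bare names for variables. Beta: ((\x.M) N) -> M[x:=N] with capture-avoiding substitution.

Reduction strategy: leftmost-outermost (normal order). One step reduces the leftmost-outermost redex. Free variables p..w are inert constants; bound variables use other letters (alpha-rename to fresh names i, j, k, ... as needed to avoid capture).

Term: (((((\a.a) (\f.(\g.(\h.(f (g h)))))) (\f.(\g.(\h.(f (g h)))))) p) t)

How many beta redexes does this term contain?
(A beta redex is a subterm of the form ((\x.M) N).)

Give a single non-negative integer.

Answer: 1

Derivation:
Term: (((((\a.a) (\f.(\g.(\h.(f (g h)))))) (\f.(\g.(\h.(f (g h)))))) p) t)
  Redex: ((\a.a) (\f.(\g.(\h.(f (g h))))))
Total redexes: 1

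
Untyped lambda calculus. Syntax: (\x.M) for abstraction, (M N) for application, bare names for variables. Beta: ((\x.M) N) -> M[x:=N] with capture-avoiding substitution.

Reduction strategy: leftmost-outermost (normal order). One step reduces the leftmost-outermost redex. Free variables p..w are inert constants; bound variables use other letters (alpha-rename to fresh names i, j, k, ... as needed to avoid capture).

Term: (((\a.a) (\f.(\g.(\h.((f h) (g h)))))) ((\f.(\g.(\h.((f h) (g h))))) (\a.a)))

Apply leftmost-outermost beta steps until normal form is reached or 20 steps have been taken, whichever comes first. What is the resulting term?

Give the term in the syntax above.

Answer: (\g.(\h.((g h) (h (g h)))))

Derivation:
Step 0: (((\a.a) (\f.(\g.(\h.((f h) (g h)))))) ((\f.(\g.(\h.((f h) (g h))))) (\a.a)))
Step 1: ((\f.(\g.(\h.((f h) (g h))))) ((\f.(\g.(\h.((f h) (g h))))) (\a.a)))
Step 2: (\g.(\h.((((\f.(\g.(\h.((f h) (g h))))) (\a.a)) h) (g h))))
Step 3: (\g.(\h.(((\g.(\h.(((\a.a) h) (g h)))) h) (g h))))
Step 4: (\g.(\h.((\i.(((\a.a) i) (h i))) (g h))))
Step 5: (\g.(\h.(((\a.a) (g h)) (h (g h)))))
Step 6: (\g.(\h.((g h) (h (g h)))))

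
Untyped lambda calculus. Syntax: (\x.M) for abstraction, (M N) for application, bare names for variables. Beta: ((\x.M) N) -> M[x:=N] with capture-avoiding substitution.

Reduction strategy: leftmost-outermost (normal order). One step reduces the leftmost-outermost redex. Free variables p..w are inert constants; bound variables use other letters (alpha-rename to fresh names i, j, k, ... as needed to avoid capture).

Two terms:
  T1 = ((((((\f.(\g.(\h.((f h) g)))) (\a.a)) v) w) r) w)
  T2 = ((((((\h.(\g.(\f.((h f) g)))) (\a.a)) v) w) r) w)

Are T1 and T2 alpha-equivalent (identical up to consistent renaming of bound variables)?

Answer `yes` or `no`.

Term 1: ((((((\f.(\g.(\h.((f h) g)))) (\a.a)) v) w) r) w)
Term 2: ((((((\h.(\g.(\f.((h f) g)))) (\a.a)) v) w) r) w)
Alpha-equivalence: compare structure up to binder renaming.
Result: True

Answer: yes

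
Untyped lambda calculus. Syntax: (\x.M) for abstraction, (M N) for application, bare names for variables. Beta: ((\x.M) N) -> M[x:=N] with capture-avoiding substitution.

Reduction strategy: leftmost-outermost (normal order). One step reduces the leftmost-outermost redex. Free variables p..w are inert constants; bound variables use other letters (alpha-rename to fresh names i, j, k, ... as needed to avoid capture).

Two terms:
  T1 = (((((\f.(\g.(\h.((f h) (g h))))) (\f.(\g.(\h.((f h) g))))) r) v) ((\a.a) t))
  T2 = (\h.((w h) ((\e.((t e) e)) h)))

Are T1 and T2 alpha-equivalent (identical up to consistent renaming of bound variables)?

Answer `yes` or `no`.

Term 1: (((((\f.(\g.(\h.((f h) (g h))))) (\f.(\g.(\h.((f h) g))))) r) v) ((\a.a) t))
Term 2: (\h.((w h) ((\e.((t e) e)) h)))
Alpha-equivalence: compare structure up to binder renaming.
Result: False

Answer: no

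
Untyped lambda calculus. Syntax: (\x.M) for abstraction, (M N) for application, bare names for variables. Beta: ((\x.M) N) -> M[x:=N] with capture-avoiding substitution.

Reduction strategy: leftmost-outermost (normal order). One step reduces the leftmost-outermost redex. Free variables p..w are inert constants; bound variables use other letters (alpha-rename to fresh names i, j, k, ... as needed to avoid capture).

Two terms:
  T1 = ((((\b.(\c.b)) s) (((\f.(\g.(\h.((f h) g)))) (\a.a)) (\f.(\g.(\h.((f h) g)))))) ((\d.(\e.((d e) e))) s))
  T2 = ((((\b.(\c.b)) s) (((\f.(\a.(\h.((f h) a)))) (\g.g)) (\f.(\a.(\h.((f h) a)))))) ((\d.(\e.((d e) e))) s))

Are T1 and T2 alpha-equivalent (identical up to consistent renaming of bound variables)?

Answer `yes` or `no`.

Answer: yes

Derivation:
Term 1: ((((\b.(\c.b)) s) (((\f.(\g.(\h.((f h) g)))) (\a.a)) (\f.(\g.(\h.((f h) g)))))) ((\d.(\e.((d e) e))) s))
Term 2: ((((\b.(\c.b)) s) (((\f.(\a.(\h.((f h) a)))) (\g.g)) (\f.(\a.(\h.((f h) a)))))) ((\d.(\e.((d e) e))) s))
Alpha-equivalence: compare structure up to binder renaming.
Result: True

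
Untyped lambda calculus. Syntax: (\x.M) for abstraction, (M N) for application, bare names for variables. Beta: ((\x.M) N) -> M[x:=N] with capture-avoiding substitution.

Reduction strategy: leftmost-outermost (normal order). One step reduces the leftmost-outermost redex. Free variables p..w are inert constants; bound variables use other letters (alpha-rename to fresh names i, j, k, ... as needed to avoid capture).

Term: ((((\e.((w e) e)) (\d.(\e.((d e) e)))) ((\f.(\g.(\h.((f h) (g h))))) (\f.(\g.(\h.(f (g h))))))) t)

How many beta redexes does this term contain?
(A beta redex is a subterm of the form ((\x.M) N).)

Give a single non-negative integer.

Answer: 2

Derivation:
Term: ((((\e.((w e) e)) (\d.(\e.((d e) e)))) ((\f.(\g.(\h.((f h) (g h))))) (\f.(\g.(\h.(f (g h))))))) t)
  Redex: ((\e.((w e) e)) (\d.(\e.((d e) e))))
  Redex: ((\f.(\g.(\h.((f h) (g h))))) (\f.(\g.(\h.(f (g h))))))
Total redexes: 2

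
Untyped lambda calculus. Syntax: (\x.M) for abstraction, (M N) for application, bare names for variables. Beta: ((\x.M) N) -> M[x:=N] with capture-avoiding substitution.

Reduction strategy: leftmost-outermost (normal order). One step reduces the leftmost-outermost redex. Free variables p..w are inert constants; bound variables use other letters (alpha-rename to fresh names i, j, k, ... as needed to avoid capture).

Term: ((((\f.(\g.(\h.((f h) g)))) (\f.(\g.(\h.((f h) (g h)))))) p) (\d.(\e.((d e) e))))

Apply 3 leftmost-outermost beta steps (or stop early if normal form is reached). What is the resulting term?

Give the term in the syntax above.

Answer: (((\f.(\g.(\h.((f h) (g h))))) (\d.(\e.((d e) e)))) p)

Derivation:
Step 0: ((((\f.(\g.(\h.((f h) g)))) (\f.(\g.(\h.((f h) (g h)))))) p) (\d.(\e.((d e) e))))
Step 1: (((\g.(\h.(((\f.(\g.(\h.((f h) (g h))))) h) g))) p) (\d.(\e.((d e) e))))
Step 2: ((\h.(((\f.(\g.(\h.((f h) (g h))))) h) p)) (\d.(\e.((d e) e))))
Step 3: (((\f.(\g.(\h.((f h) (g h))))) (\d.(\e.((d e) e)))) p)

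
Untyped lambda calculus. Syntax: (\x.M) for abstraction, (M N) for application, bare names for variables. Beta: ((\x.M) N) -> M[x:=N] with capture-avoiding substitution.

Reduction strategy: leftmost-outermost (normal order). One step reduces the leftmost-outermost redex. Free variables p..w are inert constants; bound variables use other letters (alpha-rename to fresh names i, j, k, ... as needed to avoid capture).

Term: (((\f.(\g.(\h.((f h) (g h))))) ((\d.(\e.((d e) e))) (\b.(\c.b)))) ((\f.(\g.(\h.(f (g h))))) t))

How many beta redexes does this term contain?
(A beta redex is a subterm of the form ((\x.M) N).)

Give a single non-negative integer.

Term: (((\f.(\g.(\h.((f h) (g h))))) ((\d.(\e.((d e) e))) (\b.(\c.b)))) ((\f.(\g.(\h.(f (g h))))) t))
  Redex: ((\f.(\g.(\h.((f h) (g h))))) ((\d.(\e.((d e) e))) (\b.(\c.b))))
  Redex: ((\d.(\e.((d e) e))) (\b.(\c.b)))
  Redex: ((\f.(\g.(\h.(f (g h))))) t)
Total redexes: 3

Answer: 3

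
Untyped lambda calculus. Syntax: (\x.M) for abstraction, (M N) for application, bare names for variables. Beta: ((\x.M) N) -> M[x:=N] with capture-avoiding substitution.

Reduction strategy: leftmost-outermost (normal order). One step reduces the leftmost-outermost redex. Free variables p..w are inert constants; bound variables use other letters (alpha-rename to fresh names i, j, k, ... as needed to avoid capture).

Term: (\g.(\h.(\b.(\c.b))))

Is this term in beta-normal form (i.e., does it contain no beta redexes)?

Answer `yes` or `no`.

Answer: yes

Derivation:
Term: (\g.(\h.(\b.(\c.b))))
No beta redexes found.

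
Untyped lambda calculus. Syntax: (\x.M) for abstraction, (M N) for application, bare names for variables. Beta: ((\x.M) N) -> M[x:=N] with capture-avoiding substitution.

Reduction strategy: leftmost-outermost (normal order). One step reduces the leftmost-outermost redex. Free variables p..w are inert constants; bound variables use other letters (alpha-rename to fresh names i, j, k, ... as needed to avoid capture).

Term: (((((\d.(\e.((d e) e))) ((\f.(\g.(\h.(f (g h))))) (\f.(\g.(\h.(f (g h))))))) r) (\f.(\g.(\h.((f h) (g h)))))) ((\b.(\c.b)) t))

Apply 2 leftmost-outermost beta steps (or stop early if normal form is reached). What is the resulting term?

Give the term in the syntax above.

Step 0: (((((\d.(\e.((d e) e))) ((\f.(\g.(\h.(f (g h))))) (\f.(\g.(\h.(f (g h))))))) r) (\f.(\g.(\h.((f h) (g h)))))) ((\b.(\c.b)) t))
Step 1: ((((\e.((((\f.(\g.(\h.(f (g h))))) (\f.(\g.(\h.(f (g h)))))) e) e)) r) (\f.(\g.(\h.((f h) (g h)))))) ((\b.(\c.b)) t))
Step 2: ((((((\f.(\g.(\h.(f (g h))))) (\f.(\g.(\h.(f (g h)))))) r) r) (\f.(\g.(\h.((f h) (g h)))))) ((\b.(\c.b)) t))

Answer: ((((((\f.(\g.(\h.(f (g h))))) (\f.(\g.(\h.(f (g h)))))) r) r) (\f.(\g.(\h.((f h) (g h)))))) ((\b.(\c.b)) t))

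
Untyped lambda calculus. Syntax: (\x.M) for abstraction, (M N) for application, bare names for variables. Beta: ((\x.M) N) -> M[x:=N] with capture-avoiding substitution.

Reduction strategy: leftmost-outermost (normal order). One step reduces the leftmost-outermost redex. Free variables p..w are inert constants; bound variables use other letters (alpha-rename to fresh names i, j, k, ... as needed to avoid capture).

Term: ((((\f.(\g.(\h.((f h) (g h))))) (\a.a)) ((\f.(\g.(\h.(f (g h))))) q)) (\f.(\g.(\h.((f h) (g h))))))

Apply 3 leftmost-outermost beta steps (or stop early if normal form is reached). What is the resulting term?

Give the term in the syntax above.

Answer: (((\a.a) (\f.(\g.(\h.((f h) (g h)))))) (((\f.(\g.(\h.(f (g h))))) q) (\f.(\g.(\h.((f h) (g h)))))))

Derivation:
Step 0: ((((\f.(\g.(\h.((f h) (g h))))) (\a.a)) ((\f.(\g.(\h.(f (g h))))) q)) (\f.(\g.(\h.((f h) (g h))))))
Step 1: (((\g.(\h.(((\a.a) h) (g h)))) ((\f.(\g.(\h.(f (g h))))) q)) (\f.(\g.(\h.((f h) (g h))))))
Step 2: ((\h.(((\a.a) h) (((\f.(\g.(\h.(f (g h))))) q) h))) (\f.(\g.(\h.((f h) (g h))))))
Step 3: (((\a.a) (\f.(\g.(\h.((f h) (g h)))))) (((\f.(\g.(\h.(f (g h))))) q) (\f.(\g.(\h.((f h) (g h)))))))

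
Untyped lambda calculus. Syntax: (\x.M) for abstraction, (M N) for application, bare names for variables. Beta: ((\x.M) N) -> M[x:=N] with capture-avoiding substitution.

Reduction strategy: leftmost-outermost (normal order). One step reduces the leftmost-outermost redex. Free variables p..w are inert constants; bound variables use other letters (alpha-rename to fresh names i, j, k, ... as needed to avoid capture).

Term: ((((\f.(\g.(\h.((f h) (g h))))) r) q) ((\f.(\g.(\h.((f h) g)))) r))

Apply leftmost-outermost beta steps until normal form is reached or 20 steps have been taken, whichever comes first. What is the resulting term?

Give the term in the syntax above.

Step 0: ((((\f.(\g.(\h.((f h) (g h))))) r) q) ((\f.(\g.(\h.((f h) g)))) r))
Step 1: (((\g.(\h.((r h) (g h)))) q) ((\f.(\g.(\h.((f h) g)))) r))
Step 2: ((\h.((r h) (q h))) ((\f.(\g.(\h.((f h) g)))) r))
Step 3: ((r ((\f.(\g.(\h.((f h) g)))) r)) (q ((\f.(\g.(\h.((f h) g)))) r)))
Step 4: ((r (\g.(\h.((r h) g)))) (q ((\f.(\g.(\h.((f h) g)))) r)))
Step 5: ((r (\g.(\h.((r h) g)))) (q (\g.(\h.((r h) g)))))

Answer: ((r (\g.(\h.((r h) g)))) (q (\g.(\h.((r h) g)))))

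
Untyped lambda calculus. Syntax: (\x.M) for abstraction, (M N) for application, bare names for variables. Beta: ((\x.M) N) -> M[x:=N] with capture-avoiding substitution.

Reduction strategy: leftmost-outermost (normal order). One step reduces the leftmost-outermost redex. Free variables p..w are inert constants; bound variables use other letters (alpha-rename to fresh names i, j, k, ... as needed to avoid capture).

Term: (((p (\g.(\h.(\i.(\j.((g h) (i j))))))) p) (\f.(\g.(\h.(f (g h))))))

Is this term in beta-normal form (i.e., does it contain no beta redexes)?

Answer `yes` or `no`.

Term: (((p (\g.(\h.(\i.(\j.((g h) (i j))))))) p) (\f.(\g.(\h.(f (g h))))))
No beta redexes found.

Answer: yes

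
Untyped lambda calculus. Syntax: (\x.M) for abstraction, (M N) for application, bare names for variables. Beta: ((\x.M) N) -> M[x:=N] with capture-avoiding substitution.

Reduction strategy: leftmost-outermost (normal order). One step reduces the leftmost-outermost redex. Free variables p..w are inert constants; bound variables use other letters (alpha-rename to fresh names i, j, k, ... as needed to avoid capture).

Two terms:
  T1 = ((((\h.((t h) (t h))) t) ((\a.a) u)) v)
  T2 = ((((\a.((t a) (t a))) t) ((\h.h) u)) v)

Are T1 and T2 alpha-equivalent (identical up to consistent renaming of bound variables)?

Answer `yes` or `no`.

Term 1: ((((\h.((t h) (t h))) t) ((\a.a) u)) v)
Term 2: ((((\a.((t a) (t a))) t) ((\h.h) u)) v)
Alpha-equivalence: compare structure up to binder renaming.
Result: True

Answer: yes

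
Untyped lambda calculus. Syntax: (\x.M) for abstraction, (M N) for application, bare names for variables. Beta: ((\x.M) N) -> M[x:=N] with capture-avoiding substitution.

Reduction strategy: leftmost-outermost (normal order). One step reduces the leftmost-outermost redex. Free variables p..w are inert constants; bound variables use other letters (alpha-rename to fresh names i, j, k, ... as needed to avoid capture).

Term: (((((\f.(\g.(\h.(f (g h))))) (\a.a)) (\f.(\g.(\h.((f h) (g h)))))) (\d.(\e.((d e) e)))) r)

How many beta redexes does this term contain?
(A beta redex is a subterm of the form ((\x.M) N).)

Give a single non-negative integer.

Answer: 1

Derivation:
Term: (((((\f.(\g.(\h.(f (g h))))) (\a.a)) (\f.(\g.(\h.((f h) (g h)))))) (\d.(\e.((d e) e)))) r)
  Redex: ((\f.(\g.(\h.(f (g h))))) (\a.a))
Total redexes: 1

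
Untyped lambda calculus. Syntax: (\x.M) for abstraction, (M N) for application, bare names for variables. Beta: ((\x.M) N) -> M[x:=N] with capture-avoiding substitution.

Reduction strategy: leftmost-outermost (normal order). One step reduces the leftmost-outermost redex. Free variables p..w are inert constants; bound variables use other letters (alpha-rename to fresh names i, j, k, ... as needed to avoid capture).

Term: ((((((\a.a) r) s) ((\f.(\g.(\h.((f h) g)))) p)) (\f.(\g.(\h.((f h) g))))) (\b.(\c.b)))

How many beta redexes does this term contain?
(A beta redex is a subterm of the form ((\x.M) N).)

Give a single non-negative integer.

Answer: 2

Derivation:
Term: ((((((\a.a) r) s) ((\f.(\g.(\h.((f h) g)))) p)) (\f.(\g.(\h.((f h) g))))) (\b.(\c.b)))
  Redex: ((\a.a) r)
  Redex: ((\f.(\g.(\h.((f h) g)))) p)
Total redexes: 2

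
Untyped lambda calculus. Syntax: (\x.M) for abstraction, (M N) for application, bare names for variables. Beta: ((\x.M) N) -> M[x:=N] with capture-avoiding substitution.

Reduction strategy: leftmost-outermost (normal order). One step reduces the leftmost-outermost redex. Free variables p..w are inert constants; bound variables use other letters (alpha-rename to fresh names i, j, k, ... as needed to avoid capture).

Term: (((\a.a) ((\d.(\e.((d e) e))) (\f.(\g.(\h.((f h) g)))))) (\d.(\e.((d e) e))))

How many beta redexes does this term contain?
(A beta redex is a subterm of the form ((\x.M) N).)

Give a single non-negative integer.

Answer: 2

Derivation:
Term: (((\a.a) ((\d.(\e.((d e) e))) (\f.(\g.(\h.((f h) g)))))) (\d.(\e.((d e) e))))
  Redex: ((\a.a) ((\d.(\e.((d e) e))) (\f.(\g.(\h.((f h) g))))))
  Redex: ((\d.(\e.((d e) e))) (\f.(\g.(\h.((f h) g)))))
Total redexes: 2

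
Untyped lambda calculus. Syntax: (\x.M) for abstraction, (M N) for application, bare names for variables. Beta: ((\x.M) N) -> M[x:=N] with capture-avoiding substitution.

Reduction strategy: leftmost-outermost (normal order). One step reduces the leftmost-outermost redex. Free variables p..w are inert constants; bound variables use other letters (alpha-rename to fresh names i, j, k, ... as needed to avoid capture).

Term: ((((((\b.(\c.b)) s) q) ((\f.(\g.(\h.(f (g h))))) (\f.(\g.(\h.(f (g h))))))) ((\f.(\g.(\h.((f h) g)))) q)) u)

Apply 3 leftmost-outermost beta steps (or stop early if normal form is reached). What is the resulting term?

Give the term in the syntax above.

Answer: (((s (\g.(\h.((\f.(\g.(\h.(f (g h))))) (g h))))) ((\f.(\g.(\h.((f h) g)))) q)) u)

Derivation:
Step 0: ((((((\b.(\c.b)) s) q) ((\f.(\g.(\h.(f (g h))))) (\f.(\g.(\h.(f (g h))))))) ((\f.(\g.(\h.((f h) g)))) q)) u)
Step 1: (((((\c.s) q) ((\f.(\g.(\h.(f (g h))))) (\f.(\g.(\h.(f (g h))))))) ((\f.(\g.(\h.((f h) g)))) q)) u)
Step 2: (((s ((\f.(\g.(\h.(f (g h))))) (\f.(\g.(\h.(f (g h))))))) ((\f.(\g.(\h.((f h) g)))) q)) u)
Step 3: (((s (\g.(\h.((\f.(\g.(\h.(f (g h))))) (g h))))) ((\f.(\g.(\h.((f h) g)))) q)) u)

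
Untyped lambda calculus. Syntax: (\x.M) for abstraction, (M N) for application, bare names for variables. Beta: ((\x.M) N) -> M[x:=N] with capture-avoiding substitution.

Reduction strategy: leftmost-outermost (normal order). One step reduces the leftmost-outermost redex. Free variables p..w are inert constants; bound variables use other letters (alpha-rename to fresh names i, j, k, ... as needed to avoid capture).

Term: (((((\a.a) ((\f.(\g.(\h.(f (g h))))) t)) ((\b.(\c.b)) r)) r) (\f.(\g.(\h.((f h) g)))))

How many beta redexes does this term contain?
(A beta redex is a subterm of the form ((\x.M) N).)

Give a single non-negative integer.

Answer: 3

Derivation:
Term: (((((\a.a) ((\f.(\g.(\h.(f (g h))))) t)) ((\b.(\c.b)) r)) r) (\f.(\g.(\h.((f h) g)))))
  Redex: ((\a.a) ((\f.(\g.(\h.(f (g h))))) t))
  Redex: ((\f.(\g.(\h.(f (g h))))) t)
  Redex: ((\b.(\c.b)) r)
Total redexes: 3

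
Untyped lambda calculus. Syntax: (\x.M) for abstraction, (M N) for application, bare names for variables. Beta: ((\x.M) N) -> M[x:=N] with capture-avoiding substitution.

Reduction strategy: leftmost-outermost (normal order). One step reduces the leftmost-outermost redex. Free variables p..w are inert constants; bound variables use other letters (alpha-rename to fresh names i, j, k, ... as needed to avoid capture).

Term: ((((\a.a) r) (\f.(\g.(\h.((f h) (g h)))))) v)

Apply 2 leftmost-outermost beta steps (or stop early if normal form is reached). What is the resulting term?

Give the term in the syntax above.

Step 0: ((((\a.a) r) (\f.(\g.(\h.((f h) (g h)))))) v)
Step 1: ((r (\f.(\g.(\h.((f h) (g h)))))) v)
Step 2: (normal form reached)

Answer: ((r (\f.(\g.(\h.((f h) (g h)))))) v)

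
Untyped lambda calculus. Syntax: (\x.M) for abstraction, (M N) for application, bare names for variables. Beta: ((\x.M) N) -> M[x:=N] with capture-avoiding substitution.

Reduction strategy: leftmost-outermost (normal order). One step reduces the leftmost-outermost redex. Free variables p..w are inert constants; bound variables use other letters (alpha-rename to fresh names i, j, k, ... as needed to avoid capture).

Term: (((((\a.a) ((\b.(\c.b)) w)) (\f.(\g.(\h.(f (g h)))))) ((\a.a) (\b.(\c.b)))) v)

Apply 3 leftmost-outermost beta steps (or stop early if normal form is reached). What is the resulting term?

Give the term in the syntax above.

Step 0: (((((\a.a) ((\b.(\c.b)) w)) (\f.(\g.(\h.(f (g h)))))) ((\a.a) (\b.(\c.b)))) v)
Step 1: (((((\b.(\c.b)) w) (\f.(\g.(\h.(f (g h)))))) ((\a.a) (\b.(\c.b)))) v)
Step 2: ((((\c.w) (\f.(\g.(\h.(f (g h)))))) ((\a.a) (\b.(\c.b)))) v)
Step 3: ((w ((\a.a) (\b.(\c.b)))) v)

Answer: ((w ((\a.a) (\b.(\c.b)))) v)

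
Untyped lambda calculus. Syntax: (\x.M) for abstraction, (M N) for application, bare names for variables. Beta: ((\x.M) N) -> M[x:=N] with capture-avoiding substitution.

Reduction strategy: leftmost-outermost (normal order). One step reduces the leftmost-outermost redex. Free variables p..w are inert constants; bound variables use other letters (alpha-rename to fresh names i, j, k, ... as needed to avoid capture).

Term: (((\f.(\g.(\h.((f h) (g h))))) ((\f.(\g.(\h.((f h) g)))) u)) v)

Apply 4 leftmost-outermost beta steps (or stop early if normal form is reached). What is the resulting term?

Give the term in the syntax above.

Step 0: (((\f.(\g.(\h.((f h) (g h))))) ((\f.(\g.(\h.((f h) g)))) u)) v)
Step 1: ((\g.(\h.((((\f.(\g.(\h.((f h) g)))) u) h) (g h)))) v)
Step 2: (\h.((((\f.(\g.(\h.((f h) g)))) u) h) (v h)))
Step 3: (\h.(((\g.(\h.((u h) g))) h) (v h)))
Step 4: (\h.((\i.((u i) h)) (v h)))

Answer: (\h.((\i.((u i) h)) (v h)))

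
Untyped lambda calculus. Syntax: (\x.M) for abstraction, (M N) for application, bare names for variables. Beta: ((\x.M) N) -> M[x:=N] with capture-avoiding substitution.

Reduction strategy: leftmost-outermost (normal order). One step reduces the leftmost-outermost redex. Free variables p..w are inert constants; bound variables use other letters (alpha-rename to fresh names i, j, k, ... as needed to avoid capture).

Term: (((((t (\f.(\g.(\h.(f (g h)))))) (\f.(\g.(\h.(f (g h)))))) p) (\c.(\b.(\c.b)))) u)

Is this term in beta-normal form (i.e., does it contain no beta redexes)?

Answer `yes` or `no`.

Term: (((((t (\f.(\g.(\h.(f (g h)))))) (\f.(\g.(\h.(f (g h)))))) p) (\c.(\b.(\c.b)))) u)
No beta redexes found.

Answer: yes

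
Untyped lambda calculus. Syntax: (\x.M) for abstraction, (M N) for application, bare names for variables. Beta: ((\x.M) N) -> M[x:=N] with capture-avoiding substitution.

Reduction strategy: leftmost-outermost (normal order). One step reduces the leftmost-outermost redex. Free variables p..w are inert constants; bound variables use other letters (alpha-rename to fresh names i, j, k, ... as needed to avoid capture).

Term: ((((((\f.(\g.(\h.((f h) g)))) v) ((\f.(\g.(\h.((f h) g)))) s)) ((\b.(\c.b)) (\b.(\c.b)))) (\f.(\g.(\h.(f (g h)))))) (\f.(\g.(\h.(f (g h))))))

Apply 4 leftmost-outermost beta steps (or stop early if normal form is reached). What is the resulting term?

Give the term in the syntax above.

Step 0: ((((((\f.(\g.(\h.((f h) g)))) v) ((\f.(\g.(\h.((f h) g)))) s)) ((\b.(\c.b)) (\b.(\c.b)))) (\f.(\g.(\h.(f (g h)))))) (\f.(\g.(\h.(f (g h))))))
Step 1: (((((\g.(\h.((v h) g))) ((\f.(\g.(\h.((f h) g)))) s)) ((\b.(\c.b)) (\b.(\c.b)))) (\f.(\g.(\h.(f (g h)))))) (\f.(\g.(\h.(f (g h))))))
Step 2: ((((\h.((v h) ((\f.(\g.(\h.((f h) g)))) s))) ((\b.(\c.b)) (\b.(\c.b)))) (\f.(\g.(\h.(f (g h)))))) (\f.(\g.(\h.(f (g h))))))
Step 3: ((((v ((\b.(\c.b)) (\b.(\c.b)))) ((\f.(\g.(\h.((f h) g)))) s)) (\f.(\g.(\h.(f (g h)))))) (\f.(\g.(\h.(f (g h))))))
Step 4: ((((v (\c.(\b.(\c.b)))) ((\f.(\g.(\h.((f h) g)))) s)) (\f.(\g.(\h.(f (g h)))))) (\f.(\g.(\h.(f (g h))))))

Answer: ((((v (\c.(\b.(\c.b)))) ((\f.(\g.(\h.((f h) g)))) s)) (\f.(\g.(\h.(f (g h)))))) (\f.(\g.(\h.(f (g h))))))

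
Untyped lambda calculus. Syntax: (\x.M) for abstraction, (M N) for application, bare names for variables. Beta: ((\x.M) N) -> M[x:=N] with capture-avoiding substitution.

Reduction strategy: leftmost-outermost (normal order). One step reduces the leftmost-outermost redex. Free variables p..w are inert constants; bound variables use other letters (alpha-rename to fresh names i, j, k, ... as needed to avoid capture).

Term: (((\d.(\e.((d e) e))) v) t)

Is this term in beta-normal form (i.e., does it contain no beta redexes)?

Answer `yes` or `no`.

Term: (((\d.(\e.((d e) e))) v) t)
Found 1 beta redex(es).

Answer: no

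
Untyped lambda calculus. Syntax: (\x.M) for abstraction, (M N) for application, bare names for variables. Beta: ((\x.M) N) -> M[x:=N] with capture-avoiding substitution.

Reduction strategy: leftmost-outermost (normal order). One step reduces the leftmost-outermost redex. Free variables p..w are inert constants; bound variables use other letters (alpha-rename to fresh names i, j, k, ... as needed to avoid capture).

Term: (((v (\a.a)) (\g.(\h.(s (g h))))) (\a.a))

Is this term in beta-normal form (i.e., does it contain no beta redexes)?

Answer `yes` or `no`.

Term: (((v (\a.a)) (\g.(\h.(s (g h))))) (\a.a))
No beta redexes found.

Answer: yes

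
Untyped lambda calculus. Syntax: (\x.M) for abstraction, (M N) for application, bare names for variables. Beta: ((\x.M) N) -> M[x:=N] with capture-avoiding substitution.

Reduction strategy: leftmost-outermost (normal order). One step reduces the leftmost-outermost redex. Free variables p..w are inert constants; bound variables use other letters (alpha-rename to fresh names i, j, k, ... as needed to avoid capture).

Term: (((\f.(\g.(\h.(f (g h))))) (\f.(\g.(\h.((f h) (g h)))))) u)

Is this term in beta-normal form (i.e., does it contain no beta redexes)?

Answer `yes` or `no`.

Answer: no

Derivation:
Term: (((\f.(\g.(\h.(f (g h))))) (\f.(\g.(\h.((f h) (g h)))))) u)
Found 1 beta redex(es).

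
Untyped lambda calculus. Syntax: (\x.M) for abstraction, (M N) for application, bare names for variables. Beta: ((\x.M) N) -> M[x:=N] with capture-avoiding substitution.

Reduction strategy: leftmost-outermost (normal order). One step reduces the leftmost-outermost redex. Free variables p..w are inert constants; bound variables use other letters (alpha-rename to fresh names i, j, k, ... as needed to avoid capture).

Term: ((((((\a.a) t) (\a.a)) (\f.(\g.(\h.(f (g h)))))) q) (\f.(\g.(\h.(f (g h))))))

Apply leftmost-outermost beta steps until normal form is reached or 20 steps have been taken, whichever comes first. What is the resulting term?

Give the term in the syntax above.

Answer: ((((t (\a.a)) (\f.(\g.(\h.(f (g h)))))) q) (\f.(\g.(\h.(f (g h))))))

Derivation:
Step 0: ((((((\a.a) t) (\a.a)) (\f.(\g.(\h.(f (g h)))))) q) (\f.(\g.(\h.(f (g h))))))
Step 1: ((((t (\a.a)) (\f.(\g.(\h.(f (g h)))))) q) (\f.(\g.(\h.(f (g h))))))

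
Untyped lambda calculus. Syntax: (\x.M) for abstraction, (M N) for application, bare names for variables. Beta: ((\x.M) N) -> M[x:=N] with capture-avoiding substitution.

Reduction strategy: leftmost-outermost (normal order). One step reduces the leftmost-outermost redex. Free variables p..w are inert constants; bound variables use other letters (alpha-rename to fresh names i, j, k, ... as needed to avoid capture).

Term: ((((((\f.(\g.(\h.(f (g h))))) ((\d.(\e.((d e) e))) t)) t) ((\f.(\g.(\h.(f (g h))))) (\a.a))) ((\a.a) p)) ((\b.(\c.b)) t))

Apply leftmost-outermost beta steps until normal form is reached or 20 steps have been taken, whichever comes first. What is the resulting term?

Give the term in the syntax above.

Step 0: ((((((\f.(\g.(\h.(f (g h))))) ((\d.(\e.((d e) e))) t)) t) ((\f.(\g.(\h.(f (g h))))) (\a.a))) ((\a.a) p)) ((\b.(\c.b)) t))
Step 1: (((((\g.(\h.(((\d.(\e.((d e) e))) t) (g h)))) t) ((\f.(\g.(\h.(f (g h))))) (\a.a))) ((\a.a) p)) ((\b.(\c.b)) t))
Step 2: ((((\h.(((\d.(\e.((d e) e))) t) (t h))) ((\f.(\g.(\h.(f (g h))))) (\a.a))) ((\a.a) p)) ((\b.(\c.b)) t))
Step 3: (((((\d.(\e.((d e) e))) t) (t ((\f.(\g.(\h.(f (g h))))) (\a.a)))) ((\a.a) p)) ((\b.(\c.b)) t))
Step 4: ((((\e.((t e) e)) (t ((\f.(\g.(\h.(f (g h))))) (\a.a)))) ((\a.a) p)) ((\b.(\c.b)) t))
Step 5: ((((t (t ((\f.(\g.(\h.(f (g h))))) (\a.a)))) (t ((\f.(\g.(\h.(f (g h))))) (\a.a)))) ((\a.a) p)) ((\b.(\c.b)) t))
Step 6: ((((t (t (\g.(\h.((\a.a) (g h)))))) (t ((\f.(\g.(\h.(f (g h))))) (\a.a)))) ((\a.a) p)) ((\b.(\c.b)) t))
Step 7: ((((t (t (\g.(\h.(g h))))) (t ((\f.(\g.(\h.(f (g h))))) (\a.a)))) ((\a.a) p)) ((\b.(\c.b)) t))
Step 8: ((((t (t (\g.(\h.(g h))))) (t (\g.(\h.((\a.a) (g h)))))) ((\a.a) p)) ((\b.(\c.b)) t))
Step 9: ((((t (t (\g.(\h.(g h))))) (t (\g.(\h.(g h))))) ((\a.a) p)) ((\b.(\c.b)) t))
Step 10: ((((t (t (\g.(\h.(g h))))) (t (\g.(\h.(g h))))) p) ((\b.(\c.b)) t))
Step 11: ((((t (t (\g.(\h.(g h))))) (t (\g.(\h.(g h))))) p) (\c.t))

Answer: ((((t (t (\g.(\h.(g h))))) (t (\g.(\h.(g h))))) p) (\c.t))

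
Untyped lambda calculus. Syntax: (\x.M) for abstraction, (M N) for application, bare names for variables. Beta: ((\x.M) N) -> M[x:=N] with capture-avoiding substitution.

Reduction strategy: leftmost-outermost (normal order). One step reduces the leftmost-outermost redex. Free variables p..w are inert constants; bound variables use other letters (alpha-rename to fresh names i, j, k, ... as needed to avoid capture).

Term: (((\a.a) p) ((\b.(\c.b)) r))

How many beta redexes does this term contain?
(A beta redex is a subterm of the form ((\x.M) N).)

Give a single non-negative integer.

Answer: 2

Derivation:
Term: (((\a.a) p) ((\b.(\c.b)) r))
  Redex: ((\a.a) p)
  Redex: ((\b.(\c.b)) r)
Total redexes: 2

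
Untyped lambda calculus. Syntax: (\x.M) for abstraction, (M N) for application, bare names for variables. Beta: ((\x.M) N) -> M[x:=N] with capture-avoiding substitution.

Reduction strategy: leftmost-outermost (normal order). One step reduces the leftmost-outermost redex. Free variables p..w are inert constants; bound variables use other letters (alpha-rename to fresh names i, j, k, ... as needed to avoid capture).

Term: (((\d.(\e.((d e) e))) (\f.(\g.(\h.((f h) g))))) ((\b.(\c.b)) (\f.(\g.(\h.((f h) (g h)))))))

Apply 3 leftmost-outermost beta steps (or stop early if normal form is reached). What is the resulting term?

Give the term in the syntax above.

Step 0: (((\d.(\e.((d e) e))) (\f.(\g.(\h.((f h) g))))) ((\b.(\c.b)) (\f.(\g.(\h.((f h) (g h)))))))
Step 1: ((\e.(((\f.(\g.(\h.((f h) g)))) e) e)) ((\b.(\c.b)) (\f.(\g.(\h.((f h) (g h)))))))
Step 2: (((\f.(\g.(\h.((f h) g)))) ((\b.(\c.b)) (\f.(\g.(\h.((f h) (g h))))))) ((\b.(\c.b)) (\f.(\g.(\h.((f h) (g h)))))))
Step 3: ((\g.(\h.((((\b.(\c.b)) (\f.(\g.(\h.((f h) (g h)))))) h) g))) ((\b.(\c.b)) (\f.(\g.(\h.((f h) (g h)))))))

Answer: ((\g.(\h.((((\b.(\c.b)) (\f.(\g.(\h.((f h) (g h)))))) h) g))) ((\b.(\c.b)) (\f.(\g.(\h.((f h) (g h)))))))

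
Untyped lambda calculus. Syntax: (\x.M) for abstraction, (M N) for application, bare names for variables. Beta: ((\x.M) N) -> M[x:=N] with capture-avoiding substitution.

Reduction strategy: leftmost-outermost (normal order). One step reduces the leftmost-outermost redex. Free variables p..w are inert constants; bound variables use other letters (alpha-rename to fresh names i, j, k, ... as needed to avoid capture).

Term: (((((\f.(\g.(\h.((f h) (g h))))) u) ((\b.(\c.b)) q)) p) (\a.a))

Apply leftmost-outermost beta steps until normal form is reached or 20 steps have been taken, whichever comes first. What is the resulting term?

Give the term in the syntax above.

Answer: (((u p) q) (\a.a))

Derivation:
Step 0: (((((\f.(\g.(\h.((f h) (g h))))) u) ((\b.(\c.b)) q)) p) (\a.a))
Step 1: ((((\g.(\h.((u h) (g h)))) ((\b.(\c.b)) q)) p) (\a.a))
Step 2: (((\h.((u h) (((\b.(\c.b)) q) h))) p) (\a.a))
Step 3: (((u p) (((\b.(\c.b)) q) p)) (\a.a))
Step 4: (((u p) ((\c.q) p)) (\a.a))
Step 5: (((u p) q) (\a.a))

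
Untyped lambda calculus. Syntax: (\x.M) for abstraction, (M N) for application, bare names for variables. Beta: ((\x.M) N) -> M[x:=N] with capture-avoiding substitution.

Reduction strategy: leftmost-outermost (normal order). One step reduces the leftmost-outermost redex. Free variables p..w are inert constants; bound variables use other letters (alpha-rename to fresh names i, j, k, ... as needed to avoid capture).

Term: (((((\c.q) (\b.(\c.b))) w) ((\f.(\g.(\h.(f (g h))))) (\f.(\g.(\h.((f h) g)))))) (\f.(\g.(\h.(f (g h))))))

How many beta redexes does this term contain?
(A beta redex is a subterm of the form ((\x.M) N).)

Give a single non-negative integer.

Term: (((((\c.q) (\b.(\c.b))) w) ((\f.(\g.(\h.(f (g h))))) (\f.(\g.(\h.((f h) g)))))) (\f.(\g.(\h.(f (g h))))))
  Redex: ((\c.q) (\b.(\c.b)))
  Redex: ((\f.(\g.(\h.(f (g h))))) (\f.(\g.(\h.((f h) g)))))
Total redexes: 2

Answer: 2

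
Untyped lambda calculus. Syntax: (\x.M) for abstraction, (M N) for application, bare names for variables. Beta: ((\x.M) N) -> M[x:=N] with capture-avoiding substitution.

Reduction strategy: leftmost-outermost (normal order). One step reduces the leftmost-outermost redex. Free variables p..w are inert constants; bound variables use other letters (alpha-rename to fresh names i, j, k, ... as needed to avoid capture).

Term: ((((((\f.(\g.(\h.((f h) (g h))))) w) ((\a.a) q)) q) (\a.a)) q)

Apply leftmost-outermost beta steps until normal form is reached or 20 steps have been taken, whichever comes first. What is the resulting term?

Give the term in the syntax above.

Answer: ((((w q) (q q)) (\a.a)) q)

Derivation:
Step 0: ((((((\f.(\g.(\h.((f h) (g h))))) w) ((\a.a) q)) q) (\a.a)) q)
Step 1: (((((\g.(\h.((w h) (g h)))) ((\a.a) q)) q) (\a.a)) q)
Step 2: ((((\h.((w h) (((\a.a) q) h))) q) (\a.a)) q)
Step 3: ((((w q) (((\a.a) q) q)) (\a.a)) q)
Step 4: ((((w q) (q q)) (\a.a)) q)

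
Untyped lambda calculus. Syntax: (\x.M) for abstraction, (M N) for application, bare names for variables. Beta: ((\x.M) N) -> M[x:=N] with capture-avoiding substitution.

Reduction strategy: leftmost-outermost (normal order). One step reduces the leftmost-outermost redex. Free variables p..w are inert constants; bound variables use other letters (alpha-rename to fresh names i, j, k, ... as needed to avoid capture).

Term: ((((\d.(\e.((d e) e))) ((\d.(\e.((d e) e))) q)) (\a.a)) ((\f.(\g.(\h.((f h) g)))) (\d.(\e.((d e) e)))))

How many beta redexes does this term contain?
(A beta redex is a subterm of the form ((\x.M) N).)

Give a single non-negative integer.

Answer: 3

Derivation:
Term: ((((\d.(\e.((d e) e))) ((\d.(\e.((d e) e))) q)) (\a.a)) ((\f.(\g.(\h.((f h) g)))) (\d.(\e.((d e) e)))))
  Redex: ((\d.(\e.((d e) e))) ((\d.(\e.((d e) e))) q))
  Redex: ((\d.(\e.((d e) e))) q)
  Redex: ((\f.(\g.(\h.((f h) g)))) (\d.(\e.((d e) e))))
Total redexes: 3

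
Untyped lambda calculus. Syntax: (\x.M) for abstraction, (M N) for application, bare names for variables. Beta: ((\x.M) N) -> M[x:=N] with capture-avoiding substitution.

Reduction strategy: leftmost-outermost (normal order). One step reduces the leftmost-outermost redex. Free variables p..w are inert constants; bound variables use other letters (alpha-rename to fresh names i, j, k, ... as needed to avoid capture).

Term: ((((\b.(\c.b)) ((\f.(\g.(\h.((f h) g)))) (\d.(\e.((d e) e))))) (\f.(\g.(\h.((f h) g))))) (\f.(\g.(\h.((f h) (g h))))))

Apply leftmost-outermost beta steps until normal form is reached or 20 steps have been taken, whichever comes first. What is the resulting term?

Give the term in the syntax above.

Step 0: ((((\b.(\c.b)) ((\f.(\g.(\h.((f h) g)))) (\d.(\e.((d e) e))))) (\f.(\g.(\h.((f h) g))))) (\f.(\g.(\h.((f h) (g h))))))
Step 1: (((\c.((\f.(\g.(\h.((f h) g)))) (\d.(\e.((d e) e))))) (\f.(\g.(\h.((f h) g))))) (\f.(\g.(\h.((f h) (g h))))))
Step 2: (((\f.(\g.(\h.((f h) g)))) (\d.(\e.((d e) e)))) (\f.(\g.(\h.((f h) (g h))))))
Step 3: ((\g.(\h.(((\d.(\e.((d e) e))) h) g))) (\f.(\g.(\h.((f h) (g h))))))
Step 4: (\h.(((\d.(\e.((d e) e))) h) (\f.(\g.(\h.((f h) (g h)))))))
Step 5: (\h.((\e.((h e) e)) (\f.(\g.(\h.((f h) (g h)))))))
Step 6: (\h.((h (\f.(\g.(\h.((f h) (g h)))))) (\f.(\g.(\h.((f h) (g h)))))))

Answer: (\h.((h (\f.(\g.(\h.((f h) (g h)))))) (\f.(\g.(\h.((f h) (g h)))))))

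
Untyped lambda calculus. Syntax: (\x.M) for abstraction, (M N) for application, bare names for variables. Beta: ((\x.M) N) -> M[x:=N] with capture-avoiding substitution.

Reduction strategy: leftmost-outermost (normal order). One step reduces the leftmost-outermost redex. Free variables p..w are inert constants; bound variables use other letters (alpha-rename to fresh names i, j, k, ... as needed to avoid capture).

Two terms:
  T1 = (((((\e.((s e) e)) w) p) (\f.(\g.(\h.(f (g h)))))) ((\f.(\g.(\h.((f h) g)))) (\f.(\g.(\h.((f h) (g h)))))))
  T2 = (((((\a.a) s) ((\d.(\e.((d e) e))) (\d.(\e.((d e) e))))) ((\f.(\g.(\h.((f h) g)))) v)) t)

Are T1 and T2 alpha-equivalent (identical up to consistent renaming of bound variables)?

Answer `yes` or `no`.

Term 1: (((((\e.((s e) e)) w) p) (\f.(\g.(\h.(f (g h)))))) ((\f.(\g.(\h.((f h) g)))) (\f.(\g.(\h.((f h) (g h)))))))
Term 2: (((((\a.a) s) ((\d.(\e.((d e) e))) (\d.(\e.((d e) e))))) ((\f.(\g.(\h.((f h) g)))) v)) t)
Alpha-equivalence: compare structure up to binder renaming.
Result: False

Answer: no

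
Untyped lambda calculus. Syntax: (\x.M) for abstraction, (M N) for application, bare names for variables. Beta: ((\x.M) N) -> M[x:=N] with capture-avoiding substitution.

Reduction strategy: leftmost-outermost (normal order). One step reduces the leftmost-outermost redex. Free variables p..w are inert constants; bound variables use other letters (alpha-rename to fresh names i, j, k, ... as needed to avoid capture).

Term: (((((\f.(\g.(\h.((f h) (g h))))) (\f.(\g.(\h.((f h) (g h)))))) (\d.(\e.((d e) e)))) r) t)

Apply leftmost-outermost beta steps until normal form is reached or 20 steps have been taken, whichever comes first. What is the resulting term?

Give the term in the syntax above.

Step 0: (((((\f.(\g.(\h.((f h) (g h))))) (\f.(\g.(\h.((f h) (g h)))))) (\d.(\e.((d e) e)))) r) t)
Step 1: ((((\g.(\h.(((\f.(\g.(\h.((f h) (g h))))) h) (g h)))) (\d.(\e.((d e) e)))) r) t)
Step 2: (((\h.(((\f.(\g.(\h.((f h) (g h))))) h) ((\d.(\e.((d e) e))) h))) r) t)
Step 3: ((((\f.(\g.(\h.((f h) (g h))))) r) ((\d.(\e.((d e) e))) r)) t)
Step 4: (((\g.(\h.((r h) (g h)))) ((\d.(\e.((d e) e))) r)) t)
Step 5: ((\h.((r h) (((\d.(\e.((d e) e))) r) h))) t)
Step 6: ((r t) (((\d.(\e.((d e) e))) r) t))
Step 7: ((r t) ((\e.((r e) e)) t))
Step 8: ((r t) ((r t) t))

Answer: ((r t) ((r t) t))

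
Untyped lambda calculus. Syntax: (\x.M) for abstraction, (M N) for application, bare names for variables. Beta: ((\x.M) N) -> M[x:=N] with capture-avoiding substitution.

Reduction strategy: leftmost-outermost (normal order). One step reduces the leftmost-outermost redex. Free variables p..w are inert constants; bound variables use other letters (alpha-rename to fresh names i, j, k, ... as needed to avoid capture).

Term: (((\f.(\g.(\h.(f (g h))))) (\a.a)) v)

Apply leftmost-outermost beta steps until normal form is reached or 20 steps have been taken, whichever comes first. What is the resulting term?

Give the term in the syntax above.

Answer: (\h.(v h))

Derivation:
Step 0: (((\f.(\g.(\h.(f (g h))))) (\a.a)) v)
Step 1: ((\g.(\h.((\a.a) (g h)))) v)
Step 2: (\h.((\a.a) (v h)))
Step 3: (\h.(v h))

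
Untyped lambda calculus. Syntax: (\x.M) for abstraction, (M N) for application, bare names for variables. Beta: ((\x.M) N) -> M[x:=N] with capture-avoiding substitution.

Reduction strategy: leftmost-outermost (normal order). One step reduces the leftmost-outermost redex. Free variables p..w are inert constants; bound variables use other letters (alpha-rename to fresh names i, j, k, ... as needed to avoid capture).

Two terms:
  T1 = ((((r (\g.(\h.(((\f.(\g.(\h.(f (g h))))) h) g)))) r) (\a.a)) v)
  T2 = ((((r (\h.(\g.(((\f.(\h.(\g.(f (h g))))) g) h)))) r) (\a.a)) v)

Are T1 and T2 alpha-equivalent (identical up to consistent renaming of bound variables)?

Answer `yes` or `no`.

Answer: yes

Derivation:
Term 1: ((((r (\g.(\h.(((\f.(\g.(\h.(f (g h))))) h) g)))) r) (\a.a)) v)
Term 2: ((((r (\h.(\g.(((\f.(\h.(\g.(f (h g))))) g) h)))) r) (\a.a)) v)
Alpha-equivalence: compare structure up to binder renaming.
Result: True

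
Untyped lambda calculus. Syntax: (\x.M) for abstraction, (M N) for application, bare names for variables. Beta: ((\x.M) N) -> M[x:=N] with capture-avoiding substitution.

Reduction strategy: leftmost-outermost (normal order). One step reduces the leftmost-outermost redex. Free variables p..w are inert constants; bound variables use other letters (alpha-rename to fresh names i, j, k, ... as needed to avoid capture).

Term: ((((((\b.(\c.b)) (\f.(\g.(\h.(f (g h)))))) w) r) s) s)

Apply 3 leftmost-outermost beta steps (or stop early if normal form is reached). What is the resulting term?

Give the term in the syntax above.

Step 0: ((((((\b.(\c.b)) (\f.(\g.(\h.(f (g h)))))) w) r) s) s)
Step 1: (((((\c.(\f.(\g.(\h.(f (g h)))))) w) r) s) s)
Step 2: ((((\f.(\g.(\h.(f (g h))))) r) s) s)
Step 3: (((\g.(\h.(r (g h)))) s) s)

Answer: (((\g.(\h.(r (g h)))) s) s)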